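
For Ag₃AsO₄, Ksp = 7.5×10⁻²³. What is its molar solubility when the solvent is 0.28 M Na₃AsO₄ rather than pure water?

2.1×10⁻⁸ M

Ag₃AsO₄(s) ⇌ 3 Ag⁺(aq) + AsO₄³⁻(aq)
The solution already contains AsO₄³⁻ at 0.28 M. Let s be the molar solubility of Ag₃AsO₄.
[AsO₄³⁻] ≈ 0.28 M (common ion dominates); [Ag⁺] = 3s.
Ksp = [Ag⁺]^3[AsO₄³⁻] = (3s)^3(0.28)
(3s)^3 = 7.5×10⁻²³ / (0.28) = 2.7×10⁻²²
s = 2.1×10⁻⁸ M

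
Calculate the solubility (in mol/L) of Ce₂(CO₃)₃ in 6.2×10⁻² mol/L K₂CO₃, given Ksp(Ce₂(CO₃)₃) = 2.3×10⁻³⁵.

Ce₂(CO₃)₃(s) ⇌ 2 Ce³⁺(aq) + 3 CO₃²⁻(aq)
Let s be the solubility of Ce₂(CO₃)₃ here. The common ion gives [CO₃²⁻] ≈ 6.2×10⁻² mol/L, and [Ce³⁺] = 2s.
Ksp = [Ce³⁺]^2[CO₃²⁻]^3 = (2s)^2(6.2×10⁻²)^3
(2s)^2 = 2.3×10⁻³⁵ / (6.2×10⁻²)^3 = 9.7×10⁻³²
s = 1.6×10⁻¹⁶ mol/L

1.6×10⁻¹⁶ M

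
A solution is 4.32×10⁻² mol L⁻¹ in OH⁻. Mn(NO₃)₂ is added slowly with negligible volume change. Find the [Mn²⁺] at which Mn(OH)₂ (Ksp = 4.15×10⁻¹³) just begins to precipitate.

2.22×10⁻¹⁰ M

Each salt precipitates once Q = Ksp for that salt.
Mn(OH)₂(s) ⇌ Mn²⁺(aq) + 2 OH⁻(aq)
Ksp = [Mn²⁺][OH⁻]^2 = [Mn²⁺](4.32×10⁻²)^2
[Mn²⁺] = 4.15×10⁻¹³ / (4.32×10⁻²)^2 = 2.22×10⁻¹⁰
[Mn²⁺] = 2.22×10⁻¹⁰ mol L⁻¹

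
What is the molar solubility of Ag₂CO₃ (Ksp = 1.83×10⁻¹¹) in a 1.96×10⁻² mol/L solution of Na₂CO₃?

1.53×10⁻⁵ M

Ag₂CO₃(s) ⇌ 2 Ag⁺(aq) + CO₃²⁻(aq)
Let s be the solubility of Ag₂CO₃ here. The common ion gives [CO₃²⁻] ≈ 1.96×10⁻² mol/L, and [Ag⁺] = 2s.
Ksp = [Ag⁺]^2[CO₃²⁻] = (2s)^2(1.96×10⁻²)
(2s)^2 = 1.83×10⁻¹¹ / (1.96×10⁻²) = 9.34×10⁻¹⁰
s = 1.53×10⁻⁵ mol/L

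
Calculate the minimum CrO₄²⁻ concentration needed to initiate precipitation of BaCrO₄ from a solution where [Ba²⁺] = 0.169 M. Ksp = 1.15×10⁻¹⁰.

6.80×10⁻¹⁰ M

Precipitation begins when Q = Ksp.
BaCrO₄(s) ⇌ Ba²⁺(aq) + CrO₄²⁻(aq)
Ksp = [Ba²⁺][CrO₄²⁻] = [CrO₄²⁻](0.169)
[CrO₄²⁻] = 1.15×10⁻¹⁰ / (0.169) = 6.80×10⁻¹⁰
[CrO₄²⁻] = 6.80×10⁻¹⁰ M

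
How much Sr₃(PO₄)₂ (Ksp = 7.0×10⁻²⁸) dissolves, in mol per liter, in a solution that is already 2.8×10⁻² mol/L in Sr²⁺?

Sr₃(PO₄)₂(s) ⇌ 3 Sr²⁺(aq) + 2 PO₄³⁻(aq)
Let s be the solubility of Sr₃(PO₄)₂ here. The common ion gives [Sr²⁺] ≈ 2.8×10⁻² mol/L, and [PO₄³⁻] = 2s.
Ksp = [Sr²⁺]^3[PO₄³⁻]^2 = (2.8×10⁻²)^3(2s)^2
(2s)^2 = 7.0×10⁻²⁸ / (2.8×10⁻²)^3 = 3.2×10⁻²³
s = 2.8×10⁻¹² mol/L

2.8×10⁻¹² M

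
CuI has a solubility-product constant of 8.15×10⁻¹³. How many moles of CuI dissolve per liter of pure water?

CuI(s) ⇌ Cu⁺(aq) + I⁻(aq)
If s mol/L of CuI dissolves, [Cu⁺] = s and [I⁻] = s.
Ksp = [Cu⁺][I⁻] = s · s = s^2
s^2 = 8.15×10⁻¹³
s = (8.15×10⁻¹³)^(1/2) = 9.03×10⁻⁷ mol L⁻¹

9.03×10⁻⁷ M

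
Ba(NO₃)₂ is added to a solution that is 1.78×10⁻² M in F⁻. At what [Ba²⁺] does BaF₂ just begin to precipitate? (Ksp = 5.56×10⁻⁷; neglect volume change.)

A salt starts to precipitate once the ion product Q reaches its Ksp.
BaF₂(s) ⇌ Ba²⁺(aq) + 2 F⁻(aq)
Ksp = [Ba²⁺][F⁻]^2 = [Ba²⁺](1.78×10⁻²)^2
[Ba²⁺] = 5.56×10⁻⁷ / (1.78×10⁻²)^2 = 1.75×10⁻³
[Ba²⁺] = 1.75×10⁻³ M

1.75×10⁻³ M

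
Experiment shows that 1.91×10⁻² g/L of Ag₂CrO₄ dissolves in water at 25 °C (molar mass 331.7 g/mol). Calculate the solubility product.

Ksp = 7.64×10⁻¹³

s = (1.91×10⁻² g L⁻¹)/(331.7 g mol⁻¹) = 5.7582×10⁻⁵ M
Ag₂CrO₄(s) ⇌ 2 Ag⁺(aq) + CrO₄²⁻(aq)
Let s be the molar solubility. Then [Ag⁺] = 2s and [CrO₄²⁻] = s.
Ksp = [Ag⁺]^2[CrO₄²⁻] = (2s)^2 · s = 4s^3
Ksp = 4 × (5.7582×10⁻⁵)^3 = 7.64×10⁻¹³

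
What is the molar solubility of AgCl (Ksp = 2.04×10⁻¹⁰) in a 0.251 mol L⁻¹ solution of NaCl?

8.13×10⁻¹⁰ M

AgCl(s) ⇌ Ag⁺(aq) + Cl⁻(aq)
Cl⁻ is already present at 0.251 mol L⁻¹. If s mol/L of AgCl dissolves, [Ag⁺] = s while [Cl⁻] ≈ 0.251 mol L⁻¹.
Ksp = [Ag⁺][Cl⁻] = s(0.251)
s = 2.04×10⁻¹⁰ / (0.251) = 8.13×10⁻¹⁰
s = 8.13×10⁻¹⁰ mol L⁻¹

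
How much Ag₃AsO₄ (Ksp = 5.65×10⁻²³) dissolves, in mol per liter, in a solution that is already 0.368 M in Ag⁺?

1.13×10⁻²¹ M

Ag₃AsO₄(s) ⇌ 3 Ag⁺(aq) + AsO₄³⁻(aq)
Let s be the solubility of Ag₃AsO₄ here. The common ion gives [Ag⁺] ≈ 0.368 M, and [AsO₄³⁻] = s.
Ksp = [Ag⁺]^3[AsO₄³⁻] = (0.368)^3s
s = 5.65×10⁻²³ / (0.368)^3 = 1.13×10⁻²¹
s = 1.13×10⁻²¹ M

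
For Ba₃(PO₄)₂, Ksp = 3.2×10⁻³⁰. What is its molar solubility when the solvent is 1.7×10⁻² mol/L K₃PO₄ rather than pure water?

7.4×10⁻¹⁰ M

Ba₃(PO₄)₂(s) ⇌ 3 Ba²⁺(aq) + 2 PO₄³⁻(aq)
With PO₄³⁻ already at 1.7×10⁻² mol/L and s small, take [PO₄³⁻] ≈ 1.7×10⁻² mol/L and [Ba²⁺] = 3s.
Ksp = [Ba²⁺]^3[PO₄³⁻]^2 = (3s)^3(1.7×10⁻²)^2
(3s)^3 = 3.2×10⁻³⁰ / (1.7×10⁻²)^2 = 1.1×10⁻²⁶
s = 7.4×10⁻¹⁰ mol/L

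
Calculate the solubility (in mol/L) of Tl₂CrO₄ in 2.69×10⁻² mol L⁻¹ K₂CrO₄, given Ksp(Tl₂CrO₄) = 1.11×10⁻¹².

3.21×10⁻⁶ M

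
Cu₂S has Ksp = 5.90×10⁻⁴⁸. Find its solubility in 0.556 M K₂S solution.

1.63×10⁻²⁴ M

Cu₂S(s) ⇌ 2 Cu⁺(aq) + S²⁻(aq)
With S²⁻ already at 0.556 M and s small, take [S²⁻] ≈ 0.556 M and [Cu⁺] = 2s.
Ksp = [Cu⁺]^2[S²⁻] = (2s)^2(0.556)
(2s)^2 = 5.90×10⁻⁴⁸ / (0.556) = 1.06×10⁻⁴⁷
s = 1.63×10⁻²⁴ M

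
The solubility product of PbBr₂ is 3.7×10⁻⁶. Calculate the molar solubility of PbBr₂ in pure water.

9.7×10⁻³ M

PbBr₂(s) ⇌ Pb²⁺(aq) + 2 Br⁻(aq)
If s mol/L of PbBr₂ dissolves, [Pb²⁺] = s and [Br⁻] = 2s.
Ksp = [Pb²⁺][Br⁻]^2 = s · (2s)^2 = 4s^3
4s^3 = 3.7×10⁻⁶  ⇒  s^3 = 9.3×10⁻⁷
Taking the 3rd root, s = 9.7×10⁻³ mol/L.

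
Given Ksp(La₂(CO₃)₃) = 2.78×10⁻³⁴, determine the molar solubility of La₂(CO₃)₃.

La₂(CO₃)₃(s) ⇌ 2 La³⁺(aq) + 3 CO₃²⁻(aq)
If s mol/L of La₂(CO₃)₃ dissolves, [La³⁺] = 2s and [CO₃²⁻] = 3s.
Ksp = [La³⁺]^2[CO₃²⁻]^3 = (2s)^2 · (3s)^3 = 108s^5
108s^5 = 2.78×10⁻³⁴  ⇒  s^5 = 2.57×10⁻³⁶
s = (2.57×10⁻³⁶)^(1/5) = 7.62×10⁻⁸ mol/L

7.62×10⁻⁸ M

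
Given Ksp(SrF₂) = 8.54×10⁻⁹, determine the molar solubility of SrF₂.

1.29×10⁻³ M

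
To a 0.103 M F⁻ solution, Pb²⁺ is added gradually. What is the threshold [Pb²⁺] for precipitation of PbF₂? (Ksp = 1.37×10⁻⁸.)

Each salt precipitates once Q = Ksp for that salt.
PbF₂(s) ⇌ Pb²⁺(aq) + 2 F⁻(aq)
Ksp = [Pb²⁺][F⁻]^2 = [Pb²⁺](0.103)^2
[Pb²⁺] = 1.37×10⁻⁸ / (0.103)^2 = 1.29×10⁻⁶
[Pb²⁺] = 1.29×10⁻⁶ M

1.29×10⁻⁶ M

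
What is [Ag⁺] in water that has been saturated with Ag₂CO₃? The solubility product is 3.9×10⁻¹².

2.0×10⁻⁴ M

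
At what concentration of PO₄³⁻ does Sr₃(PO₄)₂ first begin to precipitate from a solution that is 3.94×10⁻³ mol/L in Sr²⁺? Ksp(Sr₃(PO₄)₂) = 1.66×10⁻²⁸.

Precipitation of each salt begins when its ion product equals Ksp.
Sr₃(PO₄)₂(s) ⇌ 3 Sr²⁺(aq) + 2 PO₄³⁻(aq)
Ksp = [Sr²⁺]^3[PO₄³⁻]^2 = [PO₄³⁻]^2(3.94×10⁻³)^3
[PO₄³⁻]^2 = 1.66×10⁻²⁸ / (3.94×10⁻³)^3 = 2.71×10⁻²¹
[PO₄³⁻] = 5.21×10⁻¹¹ mol/L

5.21×10⁻¹¹ M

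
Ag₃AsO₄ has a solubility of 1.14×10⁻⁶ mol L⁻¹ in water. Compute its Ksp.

Ag₃AsO₄(s) ⇌ 3 Ag⁺(aq) + AsO₄³⁻(aq)
If s mol/L of Ag₃AsO₄ dissolves, [Ag⁺] = 3s and [AsO₄³⁻] = s.
Ksp = [Ag⁺]^3[AsO₄³⁻] = (3s)^3 · s = 27s^4
Ksp = 27 × (1.14×10⁻⁶)^4 = 4.56×10⁻²³

Ksp = 4.56×10⁻²³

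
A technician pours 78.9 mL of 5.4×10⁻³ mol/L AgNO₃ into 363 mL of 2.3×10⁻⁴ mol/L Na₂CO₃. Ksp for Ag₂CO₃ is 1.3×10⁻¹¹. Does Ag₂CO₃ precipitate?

Total volume after mixing = 78.9 + 363 = 441.9 mL.
[Ag⁺] = (5.4×10⁻³)(78.9)/441.9 = 9.6×10⁻⁴ mol/L
[CO₃²⁻] = (2.3×10⁻⁴)(363)/441.9 = 1.9×10⁻⁴ mol/L
Q = [Ag⁺]^2[CO₃²⁻] = 1.8×10⁻¹⁰
Q = 1.8×10⁻¹⁰ > Ksp = 1.3×10⁻¹¹, so the solution is supersaturated and Ag₂CO₃ precipitates.

Yes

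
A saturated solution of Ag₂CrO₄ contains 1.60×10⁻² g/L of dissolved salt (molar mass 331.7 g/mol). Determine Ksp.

Ksp = 4.49×10⁻¹³

s = (1.60×10⁻² g L⁻¹)/(331.7 g mol⁻¹) = 4.8236×10⁻⁵ M
Ag₂CrO₄(s) ⇌ 2 Ag⁺(aq) + CrO₄²⁻(aq)
Call the molar solubility s, so that [Ag⁺] = 2s and [CrO₄²⁻] = s.
Ksp = [Ag⁺]^2[CrO₄²⁻] = (2s)^2 · s = 4s^3
Ksp = 4 × (4.8236×10⁻⁵)^3 = 4.49×10⁻¹³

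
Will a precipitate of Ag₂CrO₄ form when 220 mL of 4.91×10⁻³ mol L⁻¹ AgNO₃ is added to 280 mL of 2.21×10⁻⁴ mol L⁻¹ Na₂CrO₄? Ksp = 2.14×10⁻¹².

Yes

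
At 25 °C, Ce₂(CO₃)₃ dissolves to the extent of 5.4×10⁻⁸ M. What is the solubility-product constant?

Ksp = 5.0×10⁻³⁵

Ce₂(CO₃)₃(s) ⇌ 2 Ce³⁺(aq) + 3 CO₃²⁻(aq)
For each mole of Ce₂(CO₃)₃ that dissolves per liter, [Ce³⁺] = 2s and [CO₃²⁻] = 3s; let s denote this solubility.
Ksp = [Ce³⁺]^2[CO₃²⁻]^3 = (2s)^2 · (3s)^3 = 108s^5
Ksp = 108 × (5.4×10⁻⁸)^5 = 5.0×10⁻³⁵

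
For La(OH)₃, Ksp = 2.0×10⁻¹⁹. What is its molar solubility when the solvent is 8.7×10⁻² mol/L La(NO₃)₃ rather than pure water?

4.4×10⁻⁷ M

La(OH)₃(s) ⇌ La³⁺(aq) + 3 OH⁻(aq)
Let s be the solubility of La(OH)₃ here. The common ion gives [La³⁺] ≈ 8.7×10⁻² mol/L, and [OH⁻] = 3s.
Ksp = [La³⁺][OH⁻]^3 = (8.7×10⁻²)(3s)^3
(3s)^3 = 2.0×10⁻¹⁹ / (8.7×10⁻²) = 2.3×10⁻¹⁸
s = 4.4×10⁻⁷ mol/L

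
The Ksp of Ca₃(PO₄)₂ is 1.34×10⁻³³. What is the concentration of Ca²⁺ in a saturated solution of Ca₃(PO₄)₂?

Ca₃(PO₄)₂(s) ⇌ 3 Ca²⁺(aq) + 2 PO₄³⁻(aq)
Let s be the molar solubility. Then [Ca²⁺] = 3s and [PO₄³⁻] = 2s.
Ksp = [Ca²⁺]^3[PO₄³⁻]^2 = (3s)^3 · (2s)^2 = 108s^5 = 1.34×10⁻³³
s = 1.04×10⁻⁷ M
[Ca²⁺] = 3s = 3.13×10⁻⁷ M

3.13×10⁻⁷ M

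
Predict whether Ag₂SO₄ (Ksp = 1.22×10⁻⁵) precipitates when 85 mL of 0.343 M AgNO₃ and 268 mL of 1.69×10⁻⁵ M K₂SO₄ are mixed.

No

Total volume after mixing = 85 + 268 = 353 mL.
[Ag⁺] = (0.343)(85)/353 = 8.26×10⁻² M
[SO₄²⁻] = (1.69×10⁻⁵)(268)/353 = 1.28×10⁻⁵ M
Q = [Ag⁺]^2[SO₄²⁻] = 8.75×10⁻⁸
Q < Ksp (8.75×10⁻⁸ vs 1.22×10⁻⁵); the solution remains unsaturated and no precipitate forms.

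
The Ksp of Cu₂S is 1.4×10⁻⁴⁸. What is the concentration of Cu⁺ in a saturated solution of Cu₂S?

1.4×10⁻¹⁶ M

Cu₂S(s) ⇌ 2 Cu⁺(aq) + S²⁻(aq)
Call the molar solubility s, so that [Cu⁺] = 2s and [S²⁻] = s.
Ksp = [Cu⁺]^2[S²⁻] = (2s)^2 · s = 4s^3 = 1.4×10⁻⁴⁸
s = 7.0×10⁻¹⁷ M
[Cu⁺] = 2s = 1.4×10⁻¹⁶ M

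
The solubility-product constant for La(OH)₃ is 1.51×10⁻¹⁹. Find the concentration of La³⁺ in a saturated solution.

La(OH)₃(s) ⇌ La³⁺(aq) + 3 OH⁻(aq)
Call the molar solubility s, so that [La³⁺] = s and [OH⁻] = 3s.
Ksp = [La³⁺][OH⁻]^3 = s · (3s)^3 = 27s^4 = 1.51×10⁻¹⁹
s = 8.65×10⁻⁶ mol/L
[La³⁺] = s = 8.65×10⁻⁶ mol/L

8.65×10⁻⁶ M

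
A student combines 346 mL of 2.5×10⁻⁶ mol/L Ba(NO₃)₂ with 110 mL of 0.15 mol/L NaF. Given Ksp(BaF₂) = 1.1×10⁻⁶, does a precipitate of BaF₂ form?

No

The combined volume is 456 mL.
[Ba²⁺] = (2.5×10⁻⁶)(346)/456 = 1.9×10⁻⁶ mol/L
[F⁻] = (0.15)(110)/456 = 3.6×10⁻² mol/L
Q = [Ba²⁺][F⁻]^2 = 2.5×10⁻⁹
Q < Ksp (2.5×10⁻⁹ vs 1.1×10⁻⁶); the solution remains unsaturated and no precipitate forms.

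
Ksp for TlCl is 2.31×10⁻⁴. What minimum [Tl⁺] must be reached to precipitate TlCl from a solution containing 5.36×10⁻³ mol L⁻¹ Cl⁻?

A salt starts to precipitate once the ion product Q reaches its Ksp.
TlCl(s) ⇌ Tl⁺(aq) + Cl⁻(aq)
Ksp = [Tl⁺][Cl⁻] = [Tl⁺](5.36×10⁻³)
[Tl⁺] = 2.31×10⁻⁴ / (5.36×10⁻³) = 4.31×10⁻²
[Tl⁺] = 4.31×10⁻² mol L⁻¹

4.31×10⁻² M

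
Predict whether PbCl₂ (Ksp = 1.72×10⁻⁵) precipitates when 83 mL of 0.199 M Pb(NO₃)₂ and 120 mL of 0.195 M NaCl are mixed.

Yes

After mixing, V = 83 mL + 120 mL = 203 mL.
[Pb²⁺] = (0.199)(83)/203 = 8.14×10⁻² M
[Cl⁻] = (0.195)(120)/203 = 0.115 M
Q = [Pb²⁺][Cl⁻]^2 = 1.08×10⁻³
Since Q (1.08×10⁻³) exceeds Ksp (1.72×10⁻⁵), PbCl₂ will precipitate.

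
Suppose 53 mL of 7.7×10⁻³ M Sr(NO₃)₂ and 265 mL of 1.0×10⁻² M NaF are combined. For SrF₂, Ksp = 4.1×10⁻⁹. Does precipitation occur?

The combined volume is 318 mL.
[Sr²⁺] = (7.7×10⁻³)(53)/318 = 1.3×10⁻³ M
[F⁻] = (1.0×10⁻²)(265)/318 = 8.3×10⁻³ M
Q = [Sr²⁺][F⁻]^2 = 8.9×10⁻⁸
Because Q > Ksp (8.9×10⁻⁸ vs 4.1×10⁻⁹), a precipitate of SrF₂ forms.

Yes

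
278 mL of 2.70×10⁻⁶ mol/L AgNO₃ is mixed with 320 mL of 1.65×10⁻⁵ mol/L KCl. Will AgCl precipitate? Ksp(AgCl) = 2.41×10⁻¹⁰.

The combined volume is 598 mL.
[Ag⁺] = (2.70×10⁻⁶)(278)/598 = 1.26×10⁻⁶ mol/L
[Cl⁻] = (1.65×10⁻⁵)(320)/598 = 8.83×10⁻⁶ mol/L
Q = [Ag⁺][Cl⁻] = 1.11×10⁻¹¹
Since Q (1.11×10⁻¹¹) is less than Ksp (2.41×10⁻¹⁰), no AgCl precipitates.

No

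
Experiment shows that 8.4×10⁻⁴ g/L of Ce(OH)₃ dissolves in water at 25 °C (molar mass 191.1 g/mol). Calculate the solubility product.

Ksp = 1.0×10⁻²⁰

s = (8.4×10⁻⁴ g L⁻¹)/(191.1 g mol⁻¹) = 4.396×10⁻⁶ M
Ce(OH)₃(s) ⇌ Ce³⁺(aq) + 3 OH⁻(aq)
Call the molar solubility s, so that [Ce³⁺] = s and [OH⁻] = 3s.
Ksp = [Ce³⁺][OH⁻]^3 = s · (3s)^3 = 27s^4
Ksp = 27 × (4.396×10⁻⁶)^4 = 1.0×10⁻²⁰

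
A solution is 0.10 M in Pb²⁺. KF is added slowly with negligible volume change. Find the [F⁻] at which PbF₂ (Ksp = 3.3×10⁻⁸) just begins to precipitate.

5.7×10⁻⁴ M

Precipitation begins when Q = Ksp.
PbF₂(s) ⇌ Pb²⁺(aq) + 2 F⁻(aq)
Ksp = [Pb²⁺][F⁻]^2 = [F⁻]^2(0.10)
[F⁻]^2 = 3.3×10⁻⁸ / (0.10) = 3.3×10⁻⁷
[F⁻] = 5.7×10⁻⁴ M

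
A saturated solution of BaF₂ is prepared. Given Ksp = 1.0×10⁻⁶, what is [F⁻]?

BaF₂(s) ⇌ Ba²⁺(aq) + 2 F⁻(aq)
Call the molar solubility s, so that [Ba²⁺] = s and [F⁻] = 2s.
Ksp = [Ba²⁺][F⁻]^2 = s · (2s)^2 = 4s^3 = 1.0×10⁻⁶
s = 6.3×10⁻³ M
[F⁻] = 2s = 1.3×10⁻² M

1.3×10⁻² M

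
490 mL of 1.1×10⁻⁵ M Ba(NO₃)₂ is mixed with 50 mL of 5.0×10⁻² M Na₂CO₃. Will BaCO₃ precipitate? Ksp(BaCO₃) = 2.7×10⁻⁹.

Yes

The combined volume is 540 mL.
[Ba²⁺] = (1.1×10⁻⁵)(490)/540 = 1.0×10⁻⁵ M
[CO₃²⁻] = (5.0×10⁻²)(50)/540 = 4.6×10⁻³ M
Q = [Ba²⁺][CO₃²⁻] = 4.6×10⁻⁸
Because Q > Ksp (4.6×10⁻⁸ vs 2.7×10⁻⁹), a precipitate of BaCO₃ forms.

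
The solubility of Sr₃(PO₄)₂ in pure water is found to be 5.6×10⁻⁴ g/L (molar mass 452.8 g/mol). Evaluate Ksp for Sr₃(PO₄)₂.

Ksp = 3.1×10⁻²⁸

s = (5.6×10⁻⁴ g L⁻¹)/(452.8 g mol⁻¹) = 1.237×10⁻⁶ M
Sr₃(PO₄)₂(s) ⇌ 3 Sr²⁺(aq) + 2 PO₄³⁻(aq)
For each mole of Sr₃(PO₄)₂ that dissolves per liter, [Sr²⁺] = 3s and [PO₄³⁻] = 2s; let s denote this solubility.
Ksp = [Sr²⁺]^3[PO₄³⁻]^2 = (3s)^3 · (2s)^2 = 108s^5
Ksp = 108 × (1.237×10⁻⁶)^5 = 3.1×10⁻²⁸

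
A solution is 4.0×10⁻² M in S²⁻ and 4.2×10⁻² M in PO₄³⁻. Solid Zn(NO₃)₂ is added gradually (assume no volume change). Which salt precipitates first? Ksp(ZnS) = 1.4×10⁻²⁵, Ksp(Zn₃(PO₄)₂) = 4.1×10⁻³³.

The threshold for precipitation is Q = Ksp.
For ZnS: [Zn²⁺] = (Ksp/[S²⁻]) = 3.5×10⁻²⁴ M
For Zn₃(PO₄)₂: [Zn²⁺] = (Ksp/[PO₄³⁻]^2)^(1/3) = 1.3×10⁻¹⁰ M
ZnS requires the lower [Zn²⁺], so it precipitates first.

ZnS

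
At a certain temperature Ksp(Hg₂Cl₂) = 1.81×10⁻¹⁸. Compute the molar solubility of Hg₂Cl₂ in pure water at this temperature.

7.68×10⁻⁷ M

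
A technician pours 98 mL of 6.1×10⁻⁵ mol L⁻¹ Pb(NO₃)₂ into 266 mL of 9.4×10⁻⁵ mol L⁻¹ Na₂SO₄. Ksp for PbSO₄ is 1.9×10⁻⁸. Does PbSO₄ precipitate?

No

Total volume after mixing = 98 + 266 = 364 mL.
[Pb²⁺] = (6.1×10⁻⁵)(98)/364 = 1.6×10⁻⁵ mol L⁻¹
[SO₄²⁻] = (9.4×10⁻⁵)(266)/364 = 6.9×10⁻⁵ mol L⁻¹
Q = [Pb²⁺][SO₄²⁻] = 1.1×10⁻⁹
Q < Ksp (1.1×10⁻⁹ vs 1.9×10⁻⁸); the solution remains unsaturated and no precipitate forms.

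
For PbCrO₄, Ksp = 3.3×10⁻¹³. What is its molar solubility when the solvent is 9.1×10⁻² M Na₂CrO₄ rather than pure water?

3.6×10⁻¹² M

PbCrO₄(s) ⇌ Pb²⁺(aq) + CrO₄²⁻(aq)
With CrO₄²⁻ already at 9.1×10⁻² M and s small, take [CrO₄²⁻] ≈ 9.1×10⁻² M and [Pb²⁺] = s.
Ksp = [Pb²⁺][CrO₄²⁻] = s(9.1×10⁻²)
s = 3.3×10⁻¹³ / (9.1×10⁻²) = 3.6×10⁻¹²
s = 3.6×10⁻¹² M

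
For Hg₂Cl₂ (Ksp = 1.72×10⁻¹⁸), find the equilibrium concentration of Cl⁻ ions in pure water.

1.51×10⁻⁶ M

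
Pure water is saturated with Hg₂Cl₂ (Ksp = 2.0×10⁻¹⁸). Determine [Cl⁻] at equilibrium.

Hg₂Cl₂(s) ⇌ Hg₂²⁺(aq) + 2 Cl⁻(aq)
For each mole of Hg₂Cl₂ that dissolves per liter, [Hg₂²⁺] = s and [Cl⁻] = 2s; let s denote this solubility.
Ksp = [Hg₂²⁺][Cl⁻]^2 = s · (2s)^2 = 4s^3 = 2.0×10⁻¹⁸
s = 7.9×10⁻⁷ M
[Cl⁻] = 2s = 1.6×10⁻⁶ M

1.6×10⁻⁶ M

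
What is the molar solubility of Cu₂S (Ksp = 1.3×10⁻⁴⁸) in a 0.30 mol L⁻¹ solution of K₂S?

1.0×10⁻²⁴ M

Cu₂S(s) ⇌ 2 Cu⁺(aq) + S²⁻(aq)
The solution already contains S²⁻ at 0.30 mol L⁻¹. Let s be the molar solubility of Cu₂S.
[S²⁻] ≈ 0.30 mol L⁻¹ (common ion dominates); [Cu⁺] = 2s.
Ksp = [Cu⁺]^2[S²⁻] = (2s)^2(0.30)
(2s)^2 = 1.3×10⁻⁴⁸ / (0.30) = 4.3×10⁻⁴⁸
s = 1.0×10⁻²⁴ mol L⁻¹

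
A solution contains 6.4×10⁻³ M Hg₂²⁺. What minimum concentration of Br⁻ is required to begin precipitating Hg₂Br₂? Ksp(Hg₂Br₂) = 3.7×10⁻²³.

7.6×10⁻¹¹ M

The threshold for precipitation is Q = Ksp.
Hg₂Br₂(s) ⇌ Hg₂²⁺(aq) + 2 Br⁻(aq)
Ksp = [Hg₂²⁺][Br⁻]^2 = [Br⁻]^2(6.4×10⁻³)
[Br⁻]^2 = 3.7×10⁻²³ / (6.4×10⁻³) = 5.8×10⁻²¹
[Br⁻] = 7.6×10⁻¹¹ M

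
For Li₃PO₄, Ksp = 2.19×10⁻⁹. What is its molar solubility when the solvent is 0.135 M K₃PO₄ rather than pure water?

8.44×10⁻⁴ M

Li₃PO₄(s) ⇌ 3 Li⁺(aq) + PO₄³⁻(aq)
With PO₄³⁻ already at 0.135 M and s small, take [PO₄³⁻] ≈ 0.135 M and [Li⁺] = 3s.
Ksp = [Li⁺]^3[PO₄³⁻] = (3s)^3(0.135)
(3s)^3 = 2.19×10⁻⁹ / (0.135) = 1.62×10⁻⁸
s = 8.44×10⁻⁴ M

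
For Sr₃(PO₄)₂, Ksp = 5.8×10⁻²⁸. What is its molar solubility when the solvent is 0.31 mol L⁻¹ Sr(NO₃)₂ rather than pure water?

7.0×10⁻¹⁴ M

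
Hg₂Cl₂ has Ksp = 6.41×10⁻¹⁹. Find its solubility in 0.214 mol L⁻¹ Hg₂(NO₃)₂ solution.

8.65×10⁻¹⁰ M

Hg₂Cl₂(s) ⇌ Hg₂²⁺(aq) + 2 Cl⁻(aq)
Let s be the solubility of Hg₂Cl₂ here. The common ion gives [Hg₂²⁺] ≈ 0.214 mol L⁻¹, and [Cl⁻] = 2s.
Ksp = [Hg₂²⁺][Cl⁻]^2 = (0.214)(2s)^2
(2s)^2 = 6.41×10⁻¹⁹ / (0.214) = 3.00×10⁻¹⁸
s = 8.65×10⁻¹⁰ mol L⁻¹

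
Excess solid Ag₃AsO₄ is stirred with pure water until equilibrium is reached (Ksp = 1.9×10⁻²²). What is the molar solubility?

Ag₃AsO₄(s) ⇌ 3 Ag⁺(aq) + AsO₄³⁻(aq)
For each mole of Ag₃AsO₄ that dissolves per liter, [Ag⁺] = 3s and [AsO₄³⁻] = s; let s denote this solubility.
Ksp = [Ag⁺]^3[AsO₄³⁻] = (3s)^3 · s = 27s^4
27s^4 = 1.9×10⁻²²  ⇒  s^4 = 7.0×10⁻²⁴
Taking the 4th root, s = 1.6×10⁻⁶ M.

1.6×10⁻⁶ M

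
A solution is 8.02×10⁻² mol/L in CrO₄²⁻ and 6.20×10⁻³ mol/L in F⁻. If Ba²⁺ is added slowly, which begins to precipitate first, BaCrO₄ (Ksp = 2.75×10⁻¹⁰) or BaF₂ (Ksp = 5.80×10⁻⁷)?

Precipitation begins when Q = Ksp.
For BaCrO₄: [Ba²⁺] = (Ksp/[CrO₄²⁻]) = 3.43×10⁻⁹ mol/L
For BaF₂: [Ba²⁺] = (Ksp/[F⁻]^2) = 1.51×10⁻² mol/L
The smaller threshold [Ba²⁺] is reached first, so BaCrO₄ precipitates first.

BaCrO₄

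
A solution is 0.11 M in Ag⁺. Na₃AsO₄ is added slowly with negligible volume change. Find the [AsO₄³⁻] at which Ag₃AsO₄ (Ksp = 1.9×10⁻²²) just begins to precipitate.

A salt starts to precipitate once the ion product Q reaches its Ksp.
Ag₃AsO₄(s) ⇌ 3 Ag⁺(aq) + AsO₄³⁻(aq)
Ksp = [Ag⁺]^3[AsO₄³⁻] = [AsO₄³⁻](0.11)^3
[AsO₄³⁻] = 1.9×10⁻²² / (0.11)^3 = 1.4×10⁻¹⁹
[AsO₄³⁻] = 1.4×10⁻¹⁹ M

1.4×10⁻¹⁹ M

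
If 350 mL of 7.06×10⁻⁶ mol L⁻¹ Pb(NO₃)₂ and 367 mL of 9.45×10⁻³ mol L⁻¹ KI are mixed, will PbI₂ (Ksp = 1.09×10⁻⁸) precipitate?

No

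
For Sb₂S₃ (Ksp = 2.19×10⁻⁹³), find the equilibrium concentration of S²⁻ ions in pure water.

3.46×10⁻¹⁹ M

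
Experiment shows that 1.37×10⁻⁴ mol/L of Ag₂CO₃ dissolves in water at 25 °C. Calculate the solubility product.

Ag₂CO₃(s) ⇌ 2 Ag⁺(aq) + CO₃²⁻(aq)
With molar solubility s: [Ag⁺] = 2s, [CO₃²⁻] = s.
Ksp = [Ag⁺]^2[CO₃²⁻] = (2s)^2 · s = 4s^3
Ksp = 4 × (1.37×10⁻⁴)^3 = 1.03×10⁻¹¹

Ksp = 1.03×10⁻¹¹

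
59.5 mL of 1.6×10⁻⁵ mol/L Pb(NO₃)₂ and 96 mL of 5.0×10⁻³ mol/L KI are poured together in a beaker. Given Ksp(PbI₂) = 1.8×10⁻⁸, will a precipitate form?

No

The combined volume is 155.5 mL.
[Pb²⁺] = (1.6×10⁻⁵)(59.5)/155.5 = 6.1×10⁻⁶ mol/L
[I⁻] = (5.0×10⁻³)(96)/155.5 = 3.1×10⁻³ mol/L
Q = [Pb²⁺][I⁻]^2 = 5.8×10⁻¹¹
Q < Ksp (5.8×10⁻¹¹ vs 1.8×10⁻⁸); the solution remains unsaturated and no precipitate forms.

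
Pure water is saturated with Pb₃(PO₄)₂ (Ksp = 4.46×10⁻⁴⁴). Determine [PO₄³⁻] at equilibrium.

1.68×10⁻⁹ M

Pb₃(PO₄)₂(s) ⇌ 3 Pb²⁺(aq) + 2 PO₄³⁻(aq)
With molar solubility s: [Pb²⁺] = 3s, [PO₄³⁻] = 2s.
Ksp = [Pb²⁺]^3[PO₄³⁻]^2 = (3s)^3 · (2s)^2 = 108s^5 = 4.46×10⁻⁴⁴
s = 8.38×10⁻¹⁰ mol/L
[PO₄³⁻] = 2s = 1.68×10⁻⁹ mol/L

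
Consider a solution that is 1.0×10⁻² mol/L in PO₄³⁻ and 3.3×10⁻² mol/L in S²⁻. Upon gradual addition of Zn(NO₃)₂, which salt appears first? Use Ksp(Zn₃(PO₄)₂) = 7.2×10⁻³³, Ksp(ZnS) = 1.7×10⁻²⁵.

ZnS

Precipitation of each salt begins when its ion product equals Ksp.
For Zn₃(PO₄)₂: [Zn²⁺] = (Ksp/[PO₄³⁻]^2)^(1/3) = 4.2×10⁻¹⁰ mol/L
For ZnS: [Zn²⁺] = (Ksp/[S²⁻]) = 5.2×10⁻²⁴ mol/L
ZnS requires the lower [Zn²⁺], so it precipitates first.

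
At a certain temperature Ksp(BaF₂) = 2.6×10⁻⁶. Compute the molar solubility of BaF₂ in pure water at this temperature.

8.7×10⁻³ M

BaF₂(s) ⇌ Ba²⁺(aq) + 2 F⁻(aq)
For each mole of BaF₂ that dissolves per liter, [Ba²⁺] = s and [F⁻] = 2s; let s denote this solubility.
Ksp = [Ba²⁺][F⁻]^2 = s · (2s)^2 = 4s^3
4s^3 = 2.6×10⁻⁶  ⇒  s^3 = 6.5×10⁻⁷
s = 8.7×10⁻³ mol L⁻¹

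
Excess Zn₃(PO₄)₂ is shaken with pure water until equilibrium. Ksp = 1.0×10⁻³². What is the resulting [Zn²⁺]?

4.7×10⁻⁷ M

Zn₃(PO₄)₂(s) ⇌ 3 Zn²⁺(aq) + 2 PO₄³⁻(aq)
If s mol/L of Zn₃(PO₄)₂ dissolves, [Zn²⁺] = 3s and [PO₄³⁻] = 2s.
Ksp = [Zn²⁺]^3[PO₄³⁻]^2 = (3s)^3 · (2s)^2 = 108s^5 = 1.0×10⁻³²
s = 1.6×10⁻⁷ mol/L
[Zn²⁺] = 3s = 4.7×10⁻⁷ mol/L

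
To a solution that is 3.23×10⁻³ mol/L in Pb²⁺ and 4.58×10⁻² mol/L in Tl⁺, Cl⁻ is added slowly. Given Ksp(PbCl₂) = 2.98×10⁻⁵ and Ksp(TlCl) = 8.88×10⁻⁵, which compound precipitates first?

A salt starts to precipitate once the ion product Q reaches its Ksp.
For PbCl₂: [Cl⁻] = (Ksp/[Pb²⁺])^(1/2) = 9.61×10⁻² mol/L
For TlCl: [Cl⁻] = (Ksp/[Tl⁺]) = 1.94×10⁻³ mol/L
Since TlCl needs less Cl⁻ to reach saturation, it precipitates first.

TlCl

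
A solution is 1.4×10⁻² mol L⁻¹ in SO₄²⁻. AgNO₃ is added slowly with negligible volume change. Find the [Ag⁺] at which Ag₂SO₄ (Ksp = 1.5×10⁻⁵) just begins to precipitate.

3.3×10⁻² M

The threshold for precipitation is Q = Ksp.
Ag₂SO₄(s) ⇌ 2 Ag⁺(aq) + SO₄²⁻(aq)
Ksp = [Ag⁺]^2[SO₄²⁻] = [Ag⁺]^2(1.4×10⁻²)
[Ag⁺]^2 = 1.5×10⁻⁵ / (1.4×10⁻²) = 1.1×10⁻³
[Ag⁺] = 3.3×10⁻² mol L⁻¹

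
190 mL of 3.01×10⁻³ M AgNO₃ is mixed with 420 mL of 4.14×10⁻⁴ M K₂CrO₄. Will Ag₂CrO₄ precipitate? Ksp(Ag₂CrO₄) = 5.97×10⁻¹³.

Yes

The combined volume is 610 mL.
[Ag⁺] = (3.01×10⁻³)(190)/610 = 9.38×10⁻⁴ M
[CrO₄²⁻] = (4.14×10⁻⁴)(420)/610 = 2.85×10⁻⁴ M
Q = [Ag⁺]^2[CrO₄²⁻] = 2.51×10⁻¹⁰
Since Q (2.51×10⁻¹⁰) exceeds Ksp (5.97×10⁻¹³), Ag₂CrO₄ will precipitate.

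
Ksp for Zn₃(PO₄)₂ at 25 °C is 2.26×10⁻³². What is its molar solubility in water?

Zn₃(PO₄)₂(s) ⇌ 3 Zn²⁺(aq) + 2 PO₄³⁻(aq)
If s mol/L of Zn₃(PO₄)₂ dissolves, [Zn²⁺] = 3s and [PO₄³⁻] = 2s.
Ksp = [Zn²⁺]^3[PO₄³⁻]^2 = (3s)^3 · (2s)^2 = 108s^5
108s^5 = 2.26×10⁻³²  ⇒  s^5 = 2.09×10⁻³⁴
s = 1.84×10⁻⁷ mol L⁻¹

1.84×10⁻⁷ M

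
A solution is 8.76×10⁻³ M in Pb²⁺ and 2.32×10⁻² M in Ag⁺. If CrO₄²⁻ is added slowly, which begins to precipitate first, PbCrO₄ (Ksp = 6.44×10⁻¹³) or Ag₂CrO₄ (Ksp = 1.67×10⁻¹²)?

PbCrO₄

Each salt precipitates once Q = Ksp for that salt.
For PbCrO₄: [CrO₄²⁻] = (Ksp/[Pb²⁺]) = 7.35×10⁻¹¹ M
For Ag₂CrO₄: [CrO₄²⁻] = (Ksp/[Ag⁺]^2) = 3.10×10⁻⁹ M
The smaller threshold [CrO₄²⁻] is reached first, so PbCrO₄ precipitates first.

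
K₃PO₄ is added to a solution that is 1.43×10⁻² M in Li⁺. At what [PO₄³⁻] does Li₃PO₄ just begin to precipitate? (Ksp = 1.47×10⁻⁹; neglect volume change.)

Each salt precipitates once Q = Ksp for that salt.
Li₃PO₄(s) ⇌ 3 Li⁺(aq) + PO₄³⁻(aq)
Ksp = [Li⁺]^3[PO₄³⁻] = [PO₄³⁻](1.43×10⁻²)^3
[PO₄³⁻] = 1.47×10⁻⁹ / (1.43×10⁻²)^3 = 5.03×10⁻⁴
[PO₄³⁻] = 5.03×10⁻⁴ M

5.03×10⁻⁴ M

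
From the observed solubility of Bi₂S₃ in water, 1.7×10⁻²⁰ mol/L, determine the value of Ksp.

Ksp = 1.5×10⁻⁹⁷

Bi₂S₃(s) ⇌ 2 Bi³⁺(aq) + 3 S²⁻(aq)
With molar solubility s: [Bi³⁺] = 2s, [S²⁻] = 3s.
Ksp = [Bi³⁺]^2[S²⁻]^3 = (2s)^2 · (3s)^3 = 108s^5
Ksp = 108 × (1.7×10⁻²⁰)^5 = 1.5×10⁻⁹⁷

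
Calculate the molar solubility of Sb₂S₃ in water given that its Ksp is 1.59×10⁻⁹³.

Sb₂S₃(s) ⇌ 2 Sb³⁺(aq) + 3 S²⁻(aq)
If s mol/L of Sb₂S₃ dissolves, [Sb³⁺] = 2s and [S²⁻] = 3s.
Ksp = [Sb³⁺]^2[S²⁻]^3 = (2s)^2 · (3s)^3 = 108s^5
108s^5 = 1.59×10⁻⁹³  ⇒  s^5 = 1.47×10⁻⁹⁵
s = (1.47×10⁻⁹⁵)^(1/5) = 1.08×10⁻¹⁹ mol L⁻¹

1.08×10⁻¹⁹ M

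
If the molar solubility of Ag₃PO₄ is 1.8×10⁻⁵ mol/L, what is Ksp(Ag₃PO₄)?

Ksp = 2.8×10⁻¹⁸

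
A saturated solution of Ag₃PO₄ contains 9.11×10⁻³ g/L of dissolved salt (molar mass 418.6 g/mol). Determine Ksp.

Molar solubility s = (9.11×10⁻³ g/L) / (418.6 g/mol) = 2.1763×10⁻⁵ mol/L
Ag₃PO₄(s) ⇌ 3 Ag⁺(aq) + PO₄³⁻(aq)
For each mole of Ag₃PO₄ that dissolves per liter, [Ag⁺] = 3s and [PO₄³⁻] = s; let s denote this solubility.
Ksp = [Ag⁺]^3[PO₄³⁻] = (3s)^3 · s = 27s^4
Ksp = 27 × (2.1763×10⁻⁵)^4 = 6.06×10⁻¹⁸

Ksp = 6.06×10⁻¹⁸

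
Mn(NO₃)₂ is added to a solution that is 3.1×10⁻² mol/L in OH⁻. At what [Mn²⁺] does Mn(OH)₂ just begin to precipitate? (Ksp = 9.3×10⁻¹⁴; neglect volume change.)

The threshold for precipitation is Q = Ksp.
Mn(OH)₂(s) ⇌ Mn²⁺(aq) + 2 OH⁻(aq)
Ksp = [Mn²⁺][OH⁻]^2 = [Mn²⁺](3.1×10⁻²)^2
[Mn²⁺] = 9.3×10⁻¹⁴ / (3.1×10⁻²)^2 = 9.7×10⁻¹¹
[Mn²⁺] = 9.7×10⁻¹¹ mol/L

9.7×10⁻¹¹ M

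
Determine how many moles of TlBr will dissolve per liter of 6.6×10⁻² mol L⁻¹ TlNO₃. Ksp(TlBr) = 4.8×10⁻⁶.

7.3×10⁻⁵ M

TlBr(s) ⇌ Tl⁺(aq) + Br⁻(aq)
Let s be the solubility of TlBr here. The common ion gives [Tl⁺] ≈ 6.6×10⁻² mol L⁻¹, and [Br⁻] = s.
Ksp = [Tl⁺][Br⁻] = (6.6×10⁻²)s
s = 4.8×10⁻⁶ / (6.6×10⁻²) = 7.3×10⁻⁵
s = 7.3×10⁻⁵ mol L⁻¹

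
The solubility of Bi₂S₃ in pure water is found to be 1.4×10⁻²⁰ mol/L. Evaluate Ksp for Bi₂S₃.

Ksp = 5.8×10⁻⁹⁸

Bi₂S₃(s) ⇌ 2 Bi³⁺(aq) + 3 S²⁻(aq)
Let s be the molar solubility. Then [Bi³⁺] = 2s and [S²⁻] = 3s.
Ksp = [Bi³⁺]^2[S²⁻]^3 = (2s)^2 · (3s)^3 = 108s^5
Ksp = 108 × (1.4×10⁻²⁰)^5 = 5.8×10⁻⁹⁸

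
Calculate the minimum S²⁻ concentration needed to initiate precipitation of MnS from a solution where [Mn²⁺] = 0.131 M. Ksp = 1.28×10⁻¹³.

Each salt precipitates once Q = Ksp for that salt.
MnS(s) ⇌ Mn²⁺(aq) + S²⁻(aq)
Ksp = [Mn²⁺][S²⁻] = [S²⁻](0.131)
[S²⁻] = 1.28×10⁻¹³ / (0.131) = 9.77×10⁻¹³
[S²⁻] = 9.77×10⁻¹³ M

9.77×10⁻¹³ M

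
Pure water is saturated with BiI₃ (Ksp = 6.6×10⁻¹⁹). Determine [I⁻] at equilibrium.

3.8×10⁻⁵ M

BiI₃(s) ⇌ Bi³⁺(aq) + 3 I⁻(aq)
For each mole of BiI₃ that dissolves per liter, [Bi³⁺] = s and [I⁻] = 3s; let s denote this solubility.
Ksp = [Bi³⁺][I⁻]^3 = s · (3s)^3 = 27s^4 = 6.6×10⁻¹⁹
s = 1.3×10⁻⁵ mol/L
[I⁻] = 3s = 3.8×10⁻⁵ mol/L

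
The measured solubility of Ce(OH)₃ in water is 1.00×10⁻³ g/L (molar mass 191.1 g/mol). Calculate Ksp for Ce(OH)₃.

Ksp = 2.02×10⁻²⁰

Molar solubility s = (1.00×10⁻³ g/L) / (191.1 g/mol) = 5.2329×10⁻⁶ mol/L
Ce(OH)₃(s) ⇌ Ce³⁺(aq) + 3 OH⁻(aq)
If s mol/L of Ce(OH)₃ dissolves, [Ce³⁺] = s and [OH⁻] = 3s.
Ksp = [Ce³⁺][OH⁻]^3 = s · (3s)^3 = 27s^4
Ksp = 27 × (5.2329×10⁻⁶)^4 = 2.02×10⁻²⁰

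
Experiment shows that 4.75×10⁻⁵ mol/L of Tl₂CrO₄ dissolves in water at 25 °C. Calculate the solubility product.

Tl₂CrO₄(s) ⇌ 2 Tl⁺(aq) + CrO₄²⁻(aq)
Let s be the molar solubility. Then [Tl⁺] = 2s and [CrO₄²⁻] = s.
Ksp = [Tl⁺]^2[CrO₄²⁻] = (2s)^2 · s = 4s^3
Ksp = 4 × (4.75×10⁻⁵)^3 = 4.29×10⁻¹³

Ksp = 4.29×10⁻¹³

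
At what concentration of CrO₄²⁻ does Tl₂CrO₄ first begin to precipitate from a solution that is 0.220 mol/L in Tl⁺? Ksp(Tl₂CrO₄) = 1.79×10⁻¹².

A salt starts to precipitate once the ion product Q reaches its Ksp.
Tl₂CrO₄(s) ⇌ 2 Tl⁺(aq) + CrO₄²⁻(aq)
Ksp = [Tl⁺]^2[CrO₄²⁻] = [CrO₄²⁻](0.220)^2
[CrO₄²⁻] = 1.79×10⁻¹² / (0.220)^2 = 3.70×10⁻¹¹
[CrO₄²⁻] = 3.70×10⁻¹¹ mol/L

3.70×10⁻¹¹ M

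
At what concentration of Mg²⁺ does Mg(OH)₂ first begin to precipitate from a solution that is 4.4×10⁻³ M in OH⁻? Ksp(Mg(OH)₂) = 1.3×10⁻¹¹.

6.7×10⁻⁷ M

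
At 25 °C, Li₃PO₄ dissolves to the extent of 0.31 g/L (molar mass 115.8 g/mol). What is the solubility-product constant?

Ksp = 1.4×10⁻⁹

Molar solubility s = (0.31 g/L) / (115.8 g/mol) = 2.677×10⁻³ mol/L
Li₃PO₄(s) ⇌ 3 Li⁺(aq) + PO₄³⁻(aq)
With molar solubility s: [Li⁺] = 3s, [PO₄³⁻] = s.
Ksp = [Li⁺]^3[PO₄³⁻] = (3s)^3 · s = 27s^4
Ksp = 27 × (2.677×10⁻³)^4 = 1.4×10⁻⁹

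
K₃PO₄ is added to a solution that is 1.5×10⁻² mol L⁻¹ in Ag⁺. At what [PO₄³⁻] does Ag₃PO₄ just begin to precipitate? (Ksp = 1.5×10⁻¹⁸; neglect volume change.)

Each salt precipitates once Q = Ksp for that salt.
Ag₃PO₄(s) ⇌ 3 Ag⁺(aq) + PO₄³⁻(aq)
Ksp = [Ag⁺]^3[PO₄³⁻] = [PO₄³⁻](1.5×10⁻²)^3
[PO₄³⁻] = 1.5×10⁻¹⁸ / (1.5×10⁻²)^3 = 4.4×10⁻¹³
[PO₄³⁻] = 4.4×10⁻¹³ mol L⁻¹

4.4×10⁻¹³ M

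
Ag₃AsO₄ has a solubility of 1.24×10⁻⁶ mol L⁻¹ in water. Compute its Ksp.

Ag₃AsO₄(s) ⇌ 3 Ag⁺(aq) + AsO₄³⁻(aq)
For each mole of Ag₃AsO₄ that dissolves per liter, [Ag⁺] = 3s and [AsO₄³⁻] = s; let s denote this solubility.
Ksp = [Ag⁺]^3[AsO₄³⁻] = (3s)^3 · s = 27s^4
Ksp = 27 × (1.24×10⁻⁶)^4 = 6.38×10⁻²³

Ksp = 6.38×10⁻²³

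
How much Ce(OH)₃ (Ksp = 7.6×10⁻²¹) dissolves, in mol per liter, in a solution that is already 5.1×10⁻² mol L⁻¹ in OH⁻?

5.7×10⁻¹⁷ M

Ce(OH)₃(s) ⇌ Ce³⁺(aq) + 3 OH⁻(aq)
Let s be the solubility of Ce(OH)₃ here. The common ion gives [OH⁻] ≈ 5.1×10⁻² mol L⁻¹, and [Ce³⁺] = s.
Ksp = [Ce³⁺][OH⁻]^3 = s(5.1×10⁻²)^3
s = 7.6×10⁻²¹ / (5.1×10⁻²)^3 = 5.7×10⁻¹⁷
s = 5.7×10⁻¹⁷ mol L⁻¹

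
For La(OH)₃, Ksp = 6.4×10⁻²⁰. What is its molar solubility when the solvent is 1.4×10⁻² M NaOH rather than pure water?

2.3×10⁻¹⁴ M

La(OH)₃(s) ⇌ La³⁺(aq) + 3 OH⁻(aq)
Let s be the solubility of La(OH)₃ here. The common ion gives [OH⁻] ≈ 1.4×10⁻² M, and [La³⁺] = s.
Ksp = [La³⁺][OH⁻]^3 = s(1.4×10⁻²)^3
s = 6.4×10⁻²⁰ / (1.4×10⁻²)^3 = 2.3×10⁻¹⁴
s = 2.3×10⁻¹⁴ M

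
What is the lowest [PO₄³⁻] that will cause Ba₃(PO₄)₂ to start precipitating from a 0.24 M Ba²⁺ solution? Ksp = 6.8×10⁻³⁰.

2.2×10⁻¹⁴ M

A salt starts to precipitate once the ion product Q reaches its Ksp.
Ba₃(PO₄)₂(s) ⇌ 3 Ba²⁺(aq) + 2 PO₄³⁻(aq)
Ksp = [Ba²⁺]^3[PO₄³⁻]^2 = [PO₄³⁻]^2(0.24)^3
[PO₄³⁻]^2 = 6.8×10⁻³⁰ / (0.24)^3 = 4.9×10⁻²⁸
[PO₄³⁻] = 2.2×10⁻¹⁴ M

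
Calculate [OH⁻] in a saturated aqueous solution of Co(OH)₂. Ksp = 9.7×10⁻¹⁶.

1.2×10⁻⁵ M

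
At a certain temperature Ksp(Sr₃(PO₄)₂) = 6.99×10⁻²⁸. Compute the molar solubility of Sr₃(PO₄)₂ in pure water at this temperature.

Sr₃(PO₄)₂(s) ⇌ 3 Sr²⁺(aq) + 2 PO₄³⁻(aq)
If s mol/L of Sr₃(PO₄)₂ dissolves, [Sr²⁺] = 3s and [PO₄³⁻] = 2s.
Ksp = [Sr²⁺]^3[PO₄³⁻]^2 = (3s)^3 · (2s)^2 = 108s^5
108s^5 = 6.99×10⁻²⁸  ⇒  s^5 = 6.47×10⁻³⁰
s = (6.47×10⁻³⁰)^(1/5) = 1.45×10⁻⁶ mol/L

1.45×10⁻⁶ M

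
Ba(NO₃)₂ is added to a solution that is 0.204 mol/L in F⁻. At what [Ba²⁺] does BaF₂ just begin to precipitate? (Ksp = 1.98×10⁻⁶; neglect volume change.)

4.76×10⁻⁵ M

Precipitation of each salt begins when its ion product equals Ksp.
BaF₂(s) ⇌ Ba²⁺(aq) + 2 F⁻(aq)
Ksp = [Ba²⁺][F⁻]^2 = [Ba²⁺](0.204)^2
[Ba²⁺] = 1.98×10⁻⁶ / (0.204)^2 = 4.76×10⁻⁵
[Ba²⁺] = 4.76×10⁻⁵ mol/L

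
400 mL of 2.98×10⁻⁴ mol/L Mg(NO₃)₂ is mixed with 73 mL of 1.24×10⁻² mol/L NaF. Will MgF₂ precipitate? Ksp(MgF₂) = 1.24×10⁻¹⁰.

Yes

The combined volume is 473 mL.
[Mg²⁺] = (2.98×10⁻⁴)(400)/473 = 2.52×10⁻⁴ mol/L
[F⁻] = (1.24×10⁻²)(73)/473 = 1.91×10⁻³ mol/L
Q = [Mg²⁺][F⁻]^2 = 9.23×10⁻¹⁰
Since Q (9.23×10⁻¹⁰) exceeds Ksp (1.24×10⁻¹⁰), MgF₂ will precipitate.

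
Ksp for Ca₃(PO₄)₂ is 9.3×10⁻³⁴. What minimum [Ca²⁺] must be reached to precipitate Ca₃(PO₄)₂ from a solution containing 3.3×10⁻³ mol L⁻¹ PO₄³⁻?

4.4×10⁻¹⁰ M

A salt starts to precipitate once the ion product Q reaches its Ksp.
Ca₃(PO₄)₂(s) ⇌ 3 Ca²⁺(aq) + 2 PO₄³⁻(aq)
Ksp = [Ca²⁺]^3[PO₄³⁻]^2 = [Ca²⁺]^3(3.3×10⁻³)^2
[Ca²⁺]^3 = 9.3×10⁻³⁴ / (3.3×10⁻³)^2 = 8.5×10⁻²⁹
[Ca²⁺] = 4.4×10⁻¹⁰ mol L⁻¹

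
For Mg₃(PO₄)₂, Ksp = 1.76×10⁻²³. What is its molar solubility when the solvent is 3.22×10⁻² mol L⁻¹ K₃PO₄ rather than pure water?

8.57×10⁻⁸ M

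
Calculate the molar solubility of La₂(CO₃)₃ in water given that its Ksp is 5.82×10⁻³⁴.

8.84×10⁻⁸ M

La₂(CO₃)₃(s) ⇌ 2 La³⁺(aq) + 3 CO₃²⁻(aq)
With molar solubility s: [La³⁺] = 2s, [CO₃²⁻] = 3s.
Ksp = [La³⁺]^2[CO₃²⁻]^3 = (2s)^2 · (3s)^3 = 108s^5
108s^5 = 5.82×10⁻³⁴  ⇒  s^5 = 5.39×10⁻³⁶
Taking the 5th root, s = 8.84×10⁻⁸ mol L⁻¹.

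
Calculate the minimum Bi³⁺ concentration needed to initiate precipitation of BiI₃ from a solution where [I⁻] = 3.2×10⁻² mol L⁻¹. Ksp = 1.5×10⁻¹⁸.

Precipitation begins when Q = Ksp.
BiI₃(s) ⇌ Bi³⁺(aq) + 3 I⁻(aq)
Ksp = [Bi³⁺][I⁻]^3 = [Bi³⁺](3.2×10⁻²)^3
[Bi³⁺] = 1.5×10⁻¹⁸ / (3.2×10⁻²)^3 = 4.6×10⁻¹⁴
[Bi³⁺] = 4.6×10⁻¹⁴ mol L⁻¹

4.6×10⁻¹⁴ M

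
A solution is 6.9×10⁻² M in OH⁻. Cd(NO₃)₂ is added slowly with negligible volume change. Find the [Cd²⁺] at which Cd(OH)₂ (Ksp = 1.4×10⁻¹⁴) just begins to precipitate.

2.9×10⁻¹² M

Precipitation begins when Q = Ksp.
Cd(OH)₂(s) ⇌ Cd²⁺(aq) + 2 OH⁻(aq)
Ksp = [Cd²⁺][OH⁻]^2 = [Cd²⁺](6.9×10⁻²)^2
[Cd²⁺] = 1.4×10⁻¹⁴ / (6.9×10⁻²)^2 = 2.9×10⁻¹²
[Cd²⁺] = 2.9×10⁻¹² M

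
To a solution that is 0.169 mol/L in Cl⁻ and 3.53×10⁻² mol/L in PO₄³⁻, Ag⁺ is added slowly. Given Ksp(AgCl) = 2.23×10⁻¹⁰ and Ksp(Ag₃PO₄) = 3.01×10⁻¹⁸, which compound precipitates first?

AgCl

A salt starts to precipitate once the ion product Q reaches its Ksp.
For AgCl: [Ag⁺] = (Ksp/[Cl⁻]) = 1.32×10⁻⁹ mol/L
For Ag₃PO₄: [Ag⁺] = (Ksp/[PO₄³⁻])^(1/3) = 4.40×10⁻⁶ mol/L
Since AgCl needs less Ag⁺ to reach saturation, it precipitates first.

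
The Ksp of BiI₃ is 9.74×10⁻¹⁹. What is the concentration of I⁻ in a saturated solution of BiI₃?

4.13×10⁻⁵ M

BiI₃(s) ⇌ Bi³⁺(aq) + 3 I⁻(aq)
With molar solubility s: [Bi³⁺] = s, [I⁻] = 3s.
Ksp = [Bi³⁺][I⁻]^3 = s · (3s)^3 = 27s^4 = 9.74×10⁻¹⁹
s = 1.38×10⁻⁵ M
[I⁻] = 3s = 4.13×10⁻⁵ M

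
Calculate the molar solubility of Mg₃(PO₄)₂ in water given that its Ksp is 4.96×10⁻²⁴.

Mg₃(PO₄)₂(s) ⇌ 3 Mg²⁺(aq) + 2 PO₄³⁻(aq)
Call the molar solubility s, so that [Mg²⁺] = 3s and [PO₄³⁻] = 2s.
Ksp = [Mg²⁺]^3[PO₄³⁻]^2 = (3s)^3 · (2s)^2 = 108s^5
108s^5 = 4.96×10⁻²⁴  ⇒  s^5 = 4.59×10⁻²⁶
s = 8.56×10⁻⁶ mol/L

8.56×10⁻⁶ M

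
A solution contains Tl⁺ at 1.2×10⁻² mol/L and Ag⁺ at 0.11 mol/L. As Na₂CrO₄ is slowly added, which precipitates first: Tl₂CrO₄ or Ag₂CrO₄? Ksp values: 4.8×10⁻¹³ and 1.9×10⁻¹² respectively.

Each salt precipitates once Q = Ksp for that salt.
For Tl₂CrO₄: [CrO₄²⁻] = (Ksp/[Tl⁺]^2) = 3.3×10⁻⁹ mol/L
For Ag₂CrO₄: [CrO₄²⁻] = (Ksp/[Ag⁺]^2) = 1.6×10⁻¹⁰ mol/L
Since Ag₂CrO₄ needs less CrO₄²⁻ to reach saturation, it precipitates first.

Ag₂CrO₄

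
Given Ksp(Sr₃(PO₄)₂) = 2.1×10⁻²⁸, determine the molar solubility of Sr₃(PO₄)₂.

1.1×10⁻⁶ M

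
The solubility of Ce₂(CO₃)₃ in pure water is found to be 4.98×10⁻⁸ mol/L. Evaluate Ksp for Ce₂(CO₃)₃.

Ce₂(CO₃)₃(s) ⇌ 2 Ce³⁺(aq) + 3 CO₃²⁻(aq)
With molar solubility s: [Ce³⁺] = 2s, [CO₃²⁻] = 3s.
Ksp = [Ce³⁺]^2[CO₃²⁻]^3 = (2s)^2 · (3s)^3 = 108s^5
Ksp = 108 × (4.98×10⁻⁸)^5 = 3.31×10⁻³⁵

Ksp = 3.31×10⁻³⁵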